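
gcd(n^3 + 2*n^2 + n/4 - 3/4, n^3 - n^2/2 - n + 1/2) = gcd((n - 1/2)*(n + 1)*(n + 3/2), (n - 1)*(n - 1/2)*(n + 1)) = n^2 + n/2 - 1/2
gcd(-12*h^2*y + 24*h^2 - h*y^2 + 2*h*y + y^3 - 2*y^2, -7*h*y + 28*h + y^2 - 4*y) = 1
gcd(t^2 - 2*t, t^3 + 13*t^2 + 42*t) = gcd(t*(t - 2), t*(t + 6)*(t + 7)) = t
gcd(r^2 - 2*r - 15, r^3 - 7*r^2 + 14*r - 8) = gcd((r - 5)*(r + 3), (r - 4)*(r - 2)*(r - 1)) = 1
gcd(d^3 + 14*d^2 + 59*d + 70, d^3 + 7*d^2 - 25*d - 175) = d^2 + 12*d + 35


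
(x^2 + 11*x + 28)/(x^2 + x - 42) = (x + 4)/(x - 6)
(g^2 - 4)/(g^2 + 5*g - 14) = (g + 2)/(g + 7)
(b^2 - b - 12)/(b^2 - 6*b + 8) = (b + 3)/(b - 2)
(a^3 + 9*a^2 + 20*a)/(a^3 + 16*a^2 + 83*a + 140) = a/(a + 7)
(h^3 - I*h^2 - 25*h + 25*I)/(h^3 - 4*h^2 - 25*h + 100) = (h - I)/(h - 4)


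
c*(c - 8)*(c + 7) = c^3 - c^2 - 56*c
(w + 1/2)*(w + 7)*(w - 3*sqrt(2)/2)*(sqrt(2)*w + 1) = sqrt(2)*w^4 - 2*w^3 + 15*sqrt(2)*w^3/2 - 15*w^2 + 2*sqrt(2)*w^2 - 45*sqrt(2)*w/4 - 7*w - 21*sqrt(2)/4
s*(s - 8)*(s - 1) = s^3 - 9*s^2 + 8*s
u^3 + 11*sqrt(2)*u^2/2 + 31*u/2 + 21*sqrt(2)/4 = (u + sqrt(2)/2)*(u + 3*sqrt(2)/2)*(u + 7*sqrt(2)/2)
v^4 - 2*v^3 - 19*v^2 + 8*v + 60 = (v - 5)*(v - 2)*(v + 2)*(v + 3)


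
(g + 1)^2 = g^2 + 2*g + 1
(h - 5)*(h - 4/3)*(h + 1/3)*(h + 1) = h^4 - 5*h^3 - 13*h^2/9 + 61*h/9 + 20/9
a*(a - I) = a^2 - I*a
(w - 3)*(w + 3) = w^2 - 9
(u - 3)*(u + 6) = u^2 + 3*u - 18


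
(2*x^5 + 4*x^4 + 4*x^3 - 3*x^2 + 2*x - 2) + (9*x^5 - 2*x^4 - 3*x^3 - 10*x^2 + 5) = 11*x^5 + 2*x^4 + x^3 - 13*x^2 + 2*x + 3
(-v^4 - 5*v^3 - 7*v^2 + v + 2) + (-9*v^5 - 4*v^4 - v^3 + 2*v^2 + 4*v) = -9*v^5 - 5*v^4 - 6*v^3 - 5*v^2 + 5*v + 2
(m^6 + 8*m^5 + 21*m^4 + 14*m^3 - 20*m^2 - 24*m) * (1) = m^6 + 8*m^5 + 21*m^4 + 14*m^3 - 20*m^2 - 24*m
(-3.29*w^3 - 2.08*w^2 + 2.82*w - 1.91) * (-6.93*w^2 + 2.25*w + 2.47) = 22.7997*w^5 + 7.0119*w^4 - 32.3489*w^3 + 14.4437*w^2 + 2.6679*w - 4.7177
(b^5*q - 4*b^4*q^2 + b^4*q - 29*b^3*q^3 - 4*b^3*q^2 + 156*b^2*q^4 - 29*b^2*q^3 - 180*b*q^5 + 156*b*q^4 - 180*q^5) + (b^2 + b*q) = b^5*q - 4*b^4*q^2 + b^4*q - 29*b^3*q^3 - 4*b^3*q^2 + 156*b^2*q^4 - 29*b^2*q^3 + b^2 - 180*b*q^5 + 156*b*q^4 + b*q - 180*q^5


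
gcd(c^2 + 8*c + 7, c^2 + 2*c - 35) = c + 7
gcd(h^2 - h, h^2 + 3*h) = h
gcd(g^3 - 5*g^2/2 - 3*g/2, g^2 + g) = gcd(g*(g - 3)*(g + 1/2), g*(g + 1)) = g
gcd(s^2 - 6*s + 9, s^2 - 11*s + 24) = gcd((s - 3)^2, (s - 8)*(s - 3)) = s - 3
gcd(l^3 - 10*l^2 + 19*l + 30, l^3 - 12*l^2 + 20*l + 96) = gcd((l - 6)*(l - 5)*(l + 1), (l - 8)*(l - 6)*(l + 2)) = l - 6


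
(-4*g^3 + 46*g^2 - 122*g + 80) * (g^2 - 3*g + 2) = -4*g^5 + 58*g^4 - 268*g^3 + 538*g^2 - 484*g + 160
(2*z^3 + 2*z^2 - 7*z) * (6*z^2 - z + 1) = 12*z^5 + 10*z^4 - 42*z^3 + 9*z^2 - 7*z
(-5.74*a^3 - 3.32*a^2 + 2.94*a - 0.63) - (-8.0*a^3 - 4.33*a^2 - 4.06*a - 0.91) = 2.26*a^3 + 1.01*a^2 + 7.0*a + 0.28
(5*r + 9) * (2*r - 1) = 10*r^2 + 13*r - 9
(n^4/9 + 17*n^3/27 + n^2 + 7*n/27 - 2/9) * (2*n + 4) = 2*n^5/9 + 46*n^4/27 + 122*n^3/27 + 122*n^2/27 + 16*n/27 - 8/9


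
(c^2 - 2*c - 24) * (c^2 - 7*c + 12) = c^4 - 9*c^3 + 2*c^2 + 144*c - 288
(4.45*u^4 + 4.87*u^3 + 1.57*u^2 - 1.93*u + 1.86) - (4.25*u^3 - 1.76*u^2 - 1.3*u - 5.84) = 4.45*u^4 + 0.62*u^3 + 3.33*u^2 - 0.63*u + 7.7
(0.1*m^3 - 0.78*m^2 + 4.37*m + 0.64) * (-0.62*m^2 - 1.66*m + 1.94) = -0.062*m^5 + 0.3176*m^4 - 1.2206*m^3 - 9.1642*m^2 + 7.4154*m + 1.2416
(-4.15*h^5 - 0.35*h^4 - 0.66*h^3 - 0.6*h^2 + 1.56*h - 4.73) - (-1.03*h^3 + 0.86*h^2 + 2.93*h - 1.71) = -4.15*h^5 - 0.35*h^4 + 0.37*h^3 - 1.46*h^2 - 1.37*h - 3.02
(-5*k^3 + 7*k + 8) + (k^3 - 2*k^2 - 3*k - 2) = -4*k^3 - 2*k^2 + 4*k + 6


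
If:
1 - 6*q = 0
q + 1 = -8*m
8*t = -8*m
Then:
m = -7/48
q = 1/6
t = 7/48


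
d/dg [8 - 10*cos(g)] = 10*sin(g)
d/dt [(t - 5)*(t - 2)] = 2*t - 7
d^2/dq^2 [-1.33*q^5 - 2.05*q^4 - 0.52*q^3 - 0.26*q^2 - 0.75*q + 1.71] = -26.6*q^3 - 24.6*q^2 - 3.12*q - 0.52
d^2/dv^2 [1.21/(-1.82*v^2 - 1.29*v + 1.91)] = (8.016008*v^2 + 5.681676*v - 1.21*(3.64*v + 1.29)*(7.28*v + 2.58) - 8.412404)/(1.82*v^2 + 1.29*v - 1.91)^3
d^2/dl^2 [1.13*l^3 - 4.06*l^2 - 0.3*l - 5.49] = 6.78*l - 8.12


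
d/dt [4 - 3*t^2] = -6*t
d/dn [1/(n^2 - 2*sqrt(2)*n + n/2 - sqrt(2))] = 2*(-4*n - 1 + 4*sqrt(2))/(2*n^2 - 4*sqrt(2)*n + n - 2*sqrt(2))^2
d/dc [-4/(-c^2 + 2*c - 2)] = 8*(1 - c)/(c^2 - 2*c + 2)^2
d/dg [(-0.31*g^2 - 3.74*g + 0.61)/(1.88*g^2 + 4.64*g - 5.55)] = (5.5928*g^2 + 1.1474*g + 17.9266)/(3.5344*g^4 + 17.4464*g^3 + 0.6616*g^2 - 51.504*g + 30.8025)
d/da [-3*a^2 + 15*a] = 15 - 6*a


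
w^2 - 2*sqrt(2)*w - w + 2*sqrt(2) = (w - 1)*(w - 2*sqrt(2))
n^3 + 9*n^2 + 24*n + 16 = (n + 1)*(n + 4)^2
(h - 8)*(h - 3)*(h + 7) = h^3 - 4*h^2 - 53*h + 168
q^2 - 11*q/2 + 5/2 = (q - 5)*(q - 1/2)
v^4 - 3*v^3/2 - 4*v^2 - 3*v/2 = v*(v - 3)*(v + 1/2)*(v + 1)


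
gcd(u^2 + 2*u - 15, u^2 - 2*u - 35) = u + 5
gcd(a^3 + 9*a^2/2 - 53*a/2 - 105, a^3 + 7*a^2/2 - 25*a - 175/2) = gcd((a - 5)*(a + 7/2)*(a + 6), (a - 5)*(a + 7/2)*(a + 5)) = a^2 - 3*a/2 - 35/2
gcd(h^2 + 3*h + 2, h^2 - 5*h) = 1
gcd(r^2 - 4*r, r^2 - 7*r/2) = r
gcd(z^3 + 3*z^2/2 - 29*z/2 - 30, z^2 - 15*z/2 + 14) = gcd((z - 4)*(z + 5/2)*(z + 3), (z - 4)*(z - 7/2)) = z - 4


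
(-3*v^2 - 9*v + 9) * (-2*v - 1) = 6*v^3 + 21*v^2 - 9*v - 9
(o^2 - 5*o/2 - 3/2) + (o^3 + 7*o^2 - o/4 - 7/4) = o^3 + 8*o^2 - 11*o/4 - 13/4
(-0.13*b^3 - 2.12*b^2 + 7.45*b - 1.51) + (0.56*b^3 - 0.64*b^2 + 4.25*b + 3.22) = 0.43*b^3 - 2.76*b^2 + 11.7*b + 1.71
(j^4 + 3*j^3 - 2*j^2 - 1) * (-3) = -3*j^4 - 9*j^3 + 6*j^2 + 3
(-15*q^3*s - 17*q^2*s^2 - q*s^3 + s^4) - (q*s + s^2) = -15*q^3*s - 17*q^2*s^2 - q*s^3 - q*s + s^4 - s^2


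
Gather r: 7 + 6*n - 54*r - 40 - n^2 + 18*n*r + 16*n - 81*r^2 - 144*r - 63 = -n^2 + 22*n - 81*r^2 + r*(18*n - 198) - 96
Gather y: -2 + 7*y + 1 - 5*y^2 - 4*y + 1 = -5*y^2 + 3*y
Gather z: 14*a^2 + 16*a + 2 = 14*a^2 + 16*a + 2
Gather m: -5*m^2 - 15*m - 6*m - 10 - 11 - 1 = -5*m^2 - 21*m - 22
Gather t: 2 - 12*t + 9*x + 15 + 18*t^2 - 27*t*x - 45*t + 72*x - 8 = 18*t^2 + t*(-27*x - 57) + 81*x + 9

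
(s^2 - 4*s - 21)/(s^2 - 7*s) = (s + 3)/s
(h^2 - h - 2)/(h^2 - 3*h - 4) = (h - 2)/(h - 4)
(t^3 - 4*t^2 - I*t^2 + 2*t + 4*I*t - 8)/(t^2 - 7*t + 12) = (t^2 - I*t + 2)/(t - 3)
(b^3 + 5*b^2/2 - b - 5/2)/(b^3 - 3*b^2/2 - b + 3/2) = (2*b + 5)/(2*b - 3)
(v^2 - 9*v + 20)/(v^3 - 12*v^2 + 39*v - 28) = (v - 5)/(v^2 - 8*v + 7)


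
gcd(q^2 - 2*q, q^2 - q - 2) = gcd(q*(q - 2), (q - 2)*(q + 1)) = q - 2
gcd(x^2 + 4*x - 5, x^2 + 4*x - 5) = x^2 + 4*x - 5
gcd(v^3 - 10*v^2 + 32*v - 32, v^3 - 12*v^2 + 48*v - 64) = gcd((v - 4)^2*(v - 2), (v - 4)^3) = v^2 - 8*v + 16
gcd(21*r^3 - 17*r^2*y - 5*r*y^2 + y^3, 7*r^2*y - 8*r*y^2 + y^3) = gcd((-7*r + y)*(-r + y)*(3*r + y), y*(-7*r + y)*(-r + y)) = 7*r^2 - 8*r*y + y^2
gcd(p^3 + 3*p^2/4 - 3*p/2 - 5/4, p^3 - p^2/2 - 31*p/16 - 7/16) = p + 1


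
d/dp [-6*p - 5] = -6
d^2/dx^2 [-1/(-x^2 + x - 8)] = 2*(-x^2 + x + (2*x - 1)^2 - 8)/(x^2 - x + 8)^3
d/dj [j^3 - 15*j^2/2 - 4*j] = 3*j^2 - 15*j - 4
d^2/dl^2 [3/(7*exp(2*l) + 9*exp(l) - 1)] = 3*(2*(14*exp(l) + 9)^2*exp(l) - (28*exp(l) + 9)*(7*exp(2*l) + 9*exp(l) - 1))*exp(l)/(7*exp(2*l) + 9*exp(l) - 1)^3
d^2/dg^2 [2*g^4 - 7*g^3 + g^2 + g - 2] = 24*g^2 - 42*g + 2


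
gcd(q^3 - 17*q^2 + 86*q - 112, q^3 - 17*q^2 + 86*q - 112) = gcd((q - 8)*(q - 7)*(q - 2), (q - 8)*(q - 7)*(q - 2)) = q^3 - 17*q^2 + 86*q - 112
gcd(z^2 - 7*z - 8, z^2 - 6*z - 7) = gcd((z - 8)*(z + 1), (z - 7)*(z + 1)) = z + 1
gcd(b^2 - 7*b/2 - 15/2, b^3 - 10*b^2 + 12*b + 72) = 1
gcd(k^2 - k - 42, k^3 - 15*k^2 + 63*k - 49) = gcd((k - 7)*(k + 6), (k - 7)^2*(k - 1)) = k - 7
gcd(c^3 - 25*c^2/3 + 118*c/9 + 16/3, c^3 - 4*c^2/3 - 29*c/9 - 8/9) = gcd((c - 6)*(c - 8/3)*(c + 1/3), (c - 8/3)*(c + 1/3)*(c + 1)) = c^2 - 7*c/3 - 8/9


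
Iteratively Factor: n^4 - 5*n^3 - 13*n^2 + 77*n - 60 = (n - 3)*(n^3 - 2*n^2 - 19*n + 20) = (n - 3)*(n + 4)*(n^2 - 6*n + 5) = (n - 3)*(n - 1)*(n + 4)*(n - 5)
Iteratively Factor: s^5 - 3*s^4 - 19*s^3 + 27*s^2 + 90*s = (s + 3)*(s^4 - 6*s^3 - s^2 + 30*s) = (s + 2)*(s + 3)*(s^3 - 8*s^2 + 15*s) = (s - 5)*(s + 2)*(s + 3)*(s^2 - 3*s) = (s - 5)*(s - 3)*(s + 2)*(s + 3)*(s)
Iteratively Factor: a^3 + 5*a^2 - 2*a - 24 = (a + 3)*(a^2 + 2*a - 8) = (a + 3)*(a + 4)*(a - 2)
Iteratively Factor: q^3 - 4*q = (q)*(q^2 - 4) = q*(q + 2)*(q - 2)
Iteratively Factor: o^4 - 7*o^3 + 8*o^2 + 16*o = (o)*(o^3 - 7*o^2 + 8*o + 16) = o*(o + 1)*(o^2 - 8*o + 16) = o*(o - 4)*(o + 1)*(o - 4)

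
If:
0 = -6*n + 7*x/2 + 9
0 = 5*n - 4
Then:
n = 4/5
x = -6/5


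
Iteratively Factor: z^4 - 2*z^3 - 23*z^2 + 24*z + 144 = (z - 4)*(z^3 + 2*z^2 - 15*z - 36) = (z - 4)*(z + 3)*(z^2 - z - 12) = (z - 4)*(z + 3)^2*(z - 4)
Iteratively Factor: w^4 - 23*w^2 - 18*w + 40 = (w - 1)*(w^3 + w^2 - 22*w - 40) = (w - 5)*(w - 1)*(w^2 + 6*w + 8) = (w - 5)*(w - 1)*(w + 2)*(w + 4)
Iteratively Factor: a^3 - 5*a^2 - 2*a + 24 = (a - 4)*(a^2 - a - 6) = (a - 4)*(a + 2)*(a - 3)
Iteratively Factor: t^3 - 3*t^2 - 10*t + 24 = (t - 2)*(t^2 - t - 12) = (t - 2)*(t + 3)*(t - 4)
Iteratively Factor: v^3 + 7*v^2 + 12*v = (v)*(v^2 + 7*v + 12) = v*(v + 4)*(v + 3)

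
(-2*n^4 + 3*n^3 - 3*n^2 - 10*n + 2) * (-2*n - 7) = 4*n^5 + 8*n^4 - 15*n^3 + 41*n^2 + 66*n - 14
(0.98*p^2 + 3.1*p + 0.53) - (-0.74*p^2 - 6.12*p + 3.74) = 1.72*p^2 + 9.22*p - 3.21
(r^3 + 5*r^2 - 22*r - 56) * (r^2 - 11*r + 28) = r^5 - 6*r^4 - 49*r^3 + 326*r^2 - 1568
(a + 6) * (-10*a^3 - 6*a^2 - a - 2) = -10*a^4 - 66*a^3 - 37*a^2 - 8*a - 12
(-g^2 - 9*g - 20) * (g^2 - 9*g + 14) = -g^4 + 47*g^2 + 54*g - 280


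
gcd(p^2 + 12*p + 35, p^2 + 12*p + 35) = p^2 + 12*p + 35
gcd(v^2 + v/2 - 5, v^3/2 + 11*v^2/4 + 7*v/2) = 1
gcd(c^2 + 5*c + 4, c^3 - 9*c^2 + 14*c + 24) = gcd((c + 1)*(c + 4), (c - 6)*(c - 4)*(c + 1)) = c + 1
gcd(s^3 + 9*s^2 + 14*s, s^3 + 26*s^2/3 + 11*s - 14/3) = s^2 + 9*s + 14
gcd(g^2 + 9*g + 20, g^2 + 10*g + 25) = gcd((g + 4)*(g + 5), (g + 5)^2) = g + 5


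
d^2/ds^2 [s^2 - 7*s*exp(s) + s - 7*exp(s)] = -7*s*exp(s) - 21*exp(s) + 2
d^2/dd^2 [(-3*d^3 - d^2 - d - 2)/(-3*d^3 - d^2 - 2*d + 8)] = 2*(-27*d^5 + 531*d^4 + 245*d^3 + 66*d^2 + 756*d + 104)/(27*d^9 + 27*d^8 + 63*d^7 - 179*d^6 - 102*d^5 - 300*d^4 + 488*d^3 + 96*d^2 + 384*d - 512)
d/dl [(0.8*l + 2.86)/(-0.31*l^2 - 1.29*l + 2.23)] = (0.248*l^2 + 1.7732*l + 5.4734)/(0.0961*l^4 + 0.7998*l^3 + 0.2815*l^2 - 5.7534*l + 4.9729)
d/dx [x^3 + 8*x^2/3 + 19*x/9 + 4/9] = 3*x^2 + 16*x/3 + 19/9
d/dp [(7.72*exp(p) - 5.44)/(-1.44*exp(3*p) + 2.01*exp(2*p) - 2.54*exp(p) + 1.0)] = (22.2336*exp(3*p) - 39.018*exp(2*p) + 21.8688*exp(p) - 6.0976)*exp(p)/(2.0736*exp(6*p) - 5.7888*exp(5*p) + 11.3553*exp(4*p) - 13.0908*exp(3*p) + 10.4716*exp(2*p) - 5.08*exp(p) + 1.0)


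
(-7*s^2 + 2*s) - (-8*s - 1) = -7*s^2 + 10*s + 1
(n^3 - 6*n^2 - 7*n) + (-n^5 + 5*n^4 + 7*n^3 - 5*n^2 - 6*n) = -n^5 + 5*n^4 + 8*n^3 - 11*n^2 - 13*n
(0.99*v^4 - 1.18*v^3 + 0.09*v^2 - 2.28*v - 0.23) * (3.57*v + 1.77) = 3.5343*v^5 - 2.4603*v^4 - 1.7673*v^3 - 7.9803*v^2 - 4.8567*v - 0.4071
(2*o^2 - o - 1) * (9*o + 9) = 18*o^3 + 9*o^2 - 18*o - 9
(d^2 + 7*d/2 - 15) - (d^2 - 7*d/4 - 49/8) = 21*d/4 - 71/8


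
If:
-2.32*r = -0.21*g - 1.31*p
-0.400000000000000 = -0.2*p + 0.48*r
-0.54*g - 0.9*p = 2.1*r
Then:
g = -21.52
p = 7.53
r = 2.31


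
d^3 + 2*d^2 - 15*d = d*(d - 3)*(d + 5)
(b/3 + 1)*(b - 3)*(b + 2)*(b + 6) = b^4/3 + 8*b^3/3 + b^2 - 24*b - 36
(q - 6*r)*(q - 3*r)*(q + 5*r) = q^3 - 4*q^2*r - 27*q*r^2 + 90*r^3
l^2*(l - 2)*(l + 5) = l^4 + 3*l^3 - 10*l^2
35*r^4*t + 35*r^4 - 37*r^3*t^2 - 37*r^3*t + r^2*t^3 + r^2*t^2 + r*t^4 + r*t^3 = (-5*r + t)*(-r + t)*(7*r + t)*(r*t + r)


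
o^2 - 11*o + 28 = (o - 7)*(o - 4)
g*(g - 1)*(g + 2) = g^3 + g^2 - 2*g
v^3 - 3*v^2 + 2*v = v*(v - 2)*(v - 1)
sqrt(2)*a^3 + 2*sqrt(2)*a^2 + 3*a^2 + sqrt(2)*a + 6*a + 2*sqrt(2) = (a + 2)*(a + sqrt(2))*(sqrt(2)*a + 1)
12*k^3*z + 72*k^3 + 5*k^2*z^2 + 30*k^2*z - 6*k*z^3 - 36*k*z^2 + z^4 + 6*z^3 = (-4*k + z)*(-3*k + z)*(k + z)*(z + 6)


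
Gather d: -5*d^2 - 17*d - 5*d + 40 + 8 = -5*d^2 - 22*d + 48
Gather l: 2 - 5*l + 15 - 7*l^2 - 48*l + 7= -7*l^2 - 53*l + 24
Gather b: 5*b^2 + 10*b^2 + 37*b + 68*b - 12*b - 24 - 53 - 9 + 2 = 15*b^2 + 93*b - 84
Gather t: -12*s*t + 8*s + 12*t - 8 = 8*s + t*(12 - 12*s) - 8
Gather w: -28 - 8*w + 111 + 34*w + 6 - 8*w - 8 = 18*w + 81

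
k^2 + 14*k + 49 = (k + 7)^2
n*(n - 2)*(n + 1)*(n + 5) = n^4 + 4*n^3 - 7*n^2 - 10*n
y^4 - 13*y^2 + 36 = (y - 3)*(y - 2)*(y + 2)*(y + 3)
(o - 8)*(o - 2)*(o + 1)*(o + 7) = o^4 - 2*o^3 - 57*o^2 + 58*o + 112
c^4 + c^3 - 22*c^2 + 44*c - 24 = (c - 2)^2*(c - 1)*(c + 6)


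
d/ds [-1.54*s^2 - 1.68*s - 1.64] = -3.08*s - 1.68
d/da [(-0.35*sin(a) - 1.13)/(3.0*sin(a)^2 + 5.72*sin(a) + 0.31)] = (1.05*sin(a)^2 + 6.78*sin(a) + 6.3551)*cos(a)/(9.0*sin(a)^4 + 34.32*sin(a)^3 + 34.5784*sin(a)^2 + 3.5464*sin(a) + 0.0961)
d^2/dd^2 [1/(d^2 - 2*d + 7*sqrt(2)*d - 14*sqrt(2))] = 2*(-d^2 - 7*sqrt(2)*d + 2*d + (2*d - 2 + 7*sqrt(2))^2 + 14*sqrt(2))/(d^2 - 2*d + 7*sqrt(2)*d - 14*sqrt(2))^3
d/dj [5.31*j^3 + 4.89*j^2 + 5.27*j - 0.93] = 15.93*j^2 + 9.78*j + 5.27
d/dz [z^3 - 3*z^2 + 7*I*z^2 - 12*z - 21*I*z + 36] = 3*z^2 + z*(-6 + 14*I) - 12 - 21*I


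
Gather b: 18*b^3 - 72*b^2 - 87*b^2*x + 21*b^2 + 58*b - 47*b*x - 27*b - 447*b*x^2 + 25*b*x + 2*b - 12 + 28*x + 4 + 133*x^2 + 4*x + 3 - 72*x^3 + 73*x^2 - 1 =18*b^3 + b^2*(-87*x - 51) + b*(-447*x^2 - 22*x + 33) - 72*x^3 + 206*x^2 + 32*x - 6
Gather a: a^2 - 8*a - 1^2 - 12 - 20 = a^2 - 8*a - 33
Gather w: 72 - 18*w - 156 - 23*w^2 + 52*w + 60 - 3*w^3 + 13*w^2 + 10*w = -3*w^3 - 10*w^2 + 44*w - 24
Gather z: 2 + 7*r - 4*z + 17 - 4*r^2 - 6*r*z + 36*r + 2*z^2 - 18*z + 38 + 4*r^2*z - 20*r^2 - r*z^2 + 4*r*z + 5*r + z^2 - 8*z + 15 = -24*r^2 + 48*r + z^2*(3 - r) + z*(4*r^2 - 2*r - 30) + 72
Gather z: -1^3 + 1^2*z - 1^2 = z - 2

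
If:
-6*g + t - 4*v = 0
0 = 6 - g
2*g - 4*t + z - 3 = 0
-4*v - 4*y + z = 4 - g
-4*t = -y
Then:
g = 6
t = 29/13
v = -439/52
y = 116/13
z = -1/13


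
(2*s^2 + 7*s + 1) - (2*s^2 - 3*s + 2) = 10*s - 1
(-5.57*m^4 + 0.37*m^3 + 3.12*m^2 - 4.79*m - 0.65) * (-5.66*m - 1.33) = 31.5262*m^5 + 5.3139*m^4 - 18.1513*m^3 + 22.9618*m^2 + 10.0497*m + 0.8645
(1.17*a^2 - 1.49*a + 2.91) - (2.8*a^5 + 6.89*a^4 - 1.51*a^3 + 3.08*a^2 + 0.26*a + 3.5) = -2.8*a^5 - 6.89*a^4 + 1.51*a^3 - 1.91*a^2 - 1.75*a - 0.59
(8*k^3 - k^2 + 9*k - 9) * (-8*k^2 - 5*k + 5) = -64*k^5 - 32*k^4 - 27*k^3 + 22*k^2 + 90*k - 45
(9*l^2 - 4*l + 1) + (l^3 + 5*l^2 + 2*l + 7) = l^3 + 14*l^2 - 2*l + 8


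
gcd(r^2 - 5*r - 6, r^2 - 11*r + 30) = r - 6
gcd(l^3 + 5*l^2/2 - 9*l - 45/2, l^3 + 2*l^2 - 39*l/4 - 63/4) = l - 3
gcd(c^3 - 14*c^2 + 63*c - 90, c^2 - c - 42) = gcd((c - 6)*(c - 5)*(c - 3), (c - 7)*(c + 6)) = 1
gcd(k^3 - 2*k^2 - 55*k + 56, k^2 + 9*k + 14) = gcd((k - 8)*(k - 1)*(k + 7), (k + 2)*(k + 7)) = k + 7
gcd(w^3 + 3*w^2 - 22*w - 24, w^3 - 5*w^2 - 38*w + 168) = w^2 + 2*w - 24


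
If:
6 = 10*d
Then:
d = 3/5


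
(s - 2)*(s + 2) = s^2 - 4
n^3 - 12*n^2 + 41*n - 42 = (n - 7)*(n - 3)*(n - 2)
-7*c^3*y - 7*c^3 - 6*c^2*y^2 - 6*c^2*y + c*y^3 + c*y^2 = (-7*c + y)*(c + y)*(c*y + c)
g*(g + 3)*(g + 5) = g^3 + 8*g^2 + 15*g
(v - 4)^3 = v^3 - 12*v^2 + 48*v - 64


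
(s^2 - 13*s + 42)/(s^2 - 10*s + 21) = (s - 6)/(s - 3)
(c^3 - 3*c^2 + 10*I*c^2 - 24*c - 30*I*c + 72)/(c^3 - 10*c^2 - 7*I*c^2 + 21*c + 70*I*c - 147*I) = (c^2 + 10*I*c - 24)/(c^2 - 7*c*(1 + I) + 49*I)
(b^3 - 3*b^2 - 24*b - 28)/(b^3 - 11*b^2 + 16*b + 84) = (b + 2)/(b - 6)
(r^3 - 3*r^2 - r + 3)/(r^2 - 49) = (r^3 - 3*r^2 - r + 3)/(r^2 - 49)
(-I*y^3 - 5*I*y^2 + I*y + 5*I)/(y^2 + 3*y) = I*(-y^3 - 5*y^2 + y + 5)/(y*(y + 3))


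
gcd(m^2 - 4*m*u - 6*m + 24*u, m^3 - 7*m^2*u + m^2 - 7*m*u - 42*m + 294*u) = m - 6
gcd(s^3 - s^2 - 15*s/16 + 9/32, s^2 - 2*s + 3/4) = s - 3/2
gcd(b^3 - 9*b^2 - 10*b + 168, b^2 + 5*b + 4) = b + 4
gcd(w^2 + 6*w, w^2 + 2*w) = w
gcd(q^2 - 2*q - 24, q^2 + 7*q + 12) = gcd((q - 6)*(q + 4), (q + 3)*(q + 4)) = q + 4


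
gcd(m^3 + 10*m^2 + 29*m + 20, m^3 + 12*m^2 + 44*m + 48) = m + 4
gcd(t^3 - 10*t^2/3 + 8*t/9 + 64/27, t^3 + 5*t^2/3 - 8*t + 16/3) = t - 4/3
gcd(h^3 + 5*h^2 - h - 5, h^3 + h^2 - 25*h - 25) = h^2 + 6*h + 5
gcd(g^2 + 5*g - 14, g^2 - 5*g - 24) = 1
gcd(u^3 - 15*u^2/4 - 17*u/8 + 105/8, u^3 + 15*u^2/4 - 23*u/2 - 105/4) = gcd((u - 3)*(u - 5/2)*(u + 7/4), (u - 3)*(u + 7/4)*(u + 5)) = u^2 - 5*u/4 - 21/4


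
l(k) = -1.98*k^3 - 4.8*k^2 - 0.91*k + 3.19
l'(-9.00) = -395.65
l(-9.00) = 1066.00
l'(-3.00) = -25.57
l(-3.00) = 16.18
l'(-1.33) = 1.35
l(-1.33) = 0.57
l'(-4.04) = -59.08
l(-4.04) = 59.08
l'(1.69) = -34.10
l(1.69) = -21.61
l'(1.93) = -41.56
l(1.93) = -30.68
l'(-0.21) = 0.84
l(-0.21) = 3.19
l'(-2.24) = -9.21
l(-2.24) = 3.40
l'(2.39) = -57.78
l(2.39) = -53.43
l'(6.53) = -316.88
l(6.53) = -758.75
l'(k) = -5.94*k^2 - 9.6*k - 0.91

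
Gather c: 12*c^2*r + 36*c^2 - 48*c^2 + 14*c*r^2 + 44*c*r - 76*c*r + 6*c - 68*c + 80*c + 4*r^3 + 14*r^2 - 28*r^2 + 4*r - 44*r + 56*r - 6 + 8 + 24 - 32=c^2*(12*r - 12) + c*(14*r^2 - 32*r + 18) + 4*r^3 - 14*r^2 + 16*r - 6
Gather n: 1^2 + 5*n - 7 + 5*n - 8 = 10*n - 14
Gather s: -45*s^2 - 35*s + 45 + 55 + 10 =-45*s^2 - 35*s + 110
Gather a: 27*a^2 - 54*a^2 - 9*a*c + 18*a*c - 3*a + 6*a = -27*a^2 + a*(9*c + 3)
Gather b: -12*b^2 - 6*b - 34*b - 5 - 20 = -12*b^2 - 40*b - 25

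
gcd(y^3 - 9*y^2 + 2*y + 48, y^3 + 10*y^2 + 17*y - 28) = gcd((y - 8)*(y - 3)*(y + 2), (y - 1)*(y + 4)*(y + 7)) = 1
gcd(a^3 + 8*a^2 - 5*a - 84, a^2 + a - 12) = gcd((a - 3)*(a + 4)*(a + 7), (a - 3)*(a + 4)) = a^2 + a - 12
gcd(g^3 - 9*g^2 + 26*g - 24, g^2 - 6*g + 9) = g - 3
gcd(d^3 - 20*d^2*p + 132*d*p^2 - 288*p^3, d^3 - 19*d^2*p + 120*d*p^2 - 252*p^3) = d^2 - 12*d*p + 36*p^2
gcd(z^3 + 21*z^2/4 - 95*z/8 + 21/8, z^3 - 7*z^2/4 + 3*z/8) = z^2 - 7*z/4 + 3/8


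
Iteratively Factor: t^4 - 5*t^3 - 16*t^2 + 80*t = (t + 4)*(t^3 - 9*t^2 + 20*t) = (t - 4)*(t + 4)*(t^2 - 5*t) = (t - 5)*(t - 4)*(t + 4)*(t)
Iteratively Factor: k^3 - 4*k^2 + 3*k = (k - 3)*(k^2 - k) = k*(k - 3)*(k - 1)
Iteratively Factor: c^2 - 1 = (c - 1)*(c + 1)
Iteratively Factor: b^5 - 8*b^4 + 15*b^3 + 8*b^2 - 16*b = (b - 1)*(b^4 - 7*b^3 + 8*b^2 + 16*b) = (b - 4)*(b - 1)*(b^3 - 3*b^2 - 4*b) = (b - 4)^2*(b - 1)*(b^2 + b) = b*(b - 4)^2*(b - 1)*(b + 1)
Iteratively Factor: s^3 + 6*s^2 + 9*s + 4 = (s + 1)*(s^2 + 5*s + 4) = (s + 1)^2*(s + 4)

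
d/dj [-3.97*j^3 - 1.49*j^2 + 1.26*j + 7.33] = -11.91*j^2 - 2.98*j + 1.26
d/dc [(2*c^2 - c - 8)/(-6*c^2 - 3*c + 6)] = 2*(-2*c^2 - 12*c - 5)/(3*(4*c^4 + 4*c^3 - 7*c^2 - 4*c + 4))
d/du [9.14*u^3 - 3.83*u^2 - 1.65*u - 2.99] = 27.42*u^2 - 7.66*u - 1.65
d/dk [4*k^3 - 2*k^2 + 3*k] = 12*k^2 - 4*k + 3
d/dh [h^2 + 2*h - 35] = 2*h + 2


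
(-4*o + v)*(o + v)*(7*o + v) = -28*o^3 - 25*o^2*v + 4*o*v^2 + v^3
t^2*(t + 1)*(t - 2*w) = t^4 - 2*t^3*w + t^3 - 2*t^2*w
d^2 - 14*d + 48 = (d - 8)*(d - 6)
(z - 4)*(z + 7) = z^2 + 3*z - 28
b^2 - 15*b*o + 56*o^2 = (b - 8*o)*(b - 7*o)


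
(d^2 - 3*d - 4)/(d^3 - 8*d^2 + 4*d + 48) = (d + 1)/(d^2 - 4*d - 12)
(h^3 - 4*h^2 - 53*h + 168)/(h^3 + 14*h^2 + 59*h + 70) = (h^2 - 11*h + 24)/(h^2 + 7*h + 10)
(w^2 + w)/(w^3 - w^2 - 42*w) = (w + 1)/(w^2 - w - 42)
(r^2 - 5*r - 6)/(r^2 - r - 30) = (r + 1)/(r + 5)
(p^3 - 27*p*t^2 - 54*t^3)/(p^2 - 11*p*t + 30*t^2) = (p^2 + 6*p*t + 9*t^2)/(p - 5*t)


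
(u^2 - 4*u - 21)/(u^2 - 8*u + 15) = (u^2 - 4*u - 21)/(u^2 - 8*u + 15)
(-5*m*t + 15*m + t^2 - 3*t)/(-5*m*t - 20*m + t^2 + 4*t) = (t - 3)/(t + 4)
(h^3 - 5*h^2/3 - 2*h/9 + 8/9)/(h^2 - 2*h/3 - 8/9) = h - 1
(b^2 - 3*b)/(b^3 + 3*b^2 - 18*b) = 1/(b + 6)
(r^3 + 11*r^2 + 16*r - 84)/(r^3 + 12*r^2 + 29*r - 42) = (r - 2)/(r - 1)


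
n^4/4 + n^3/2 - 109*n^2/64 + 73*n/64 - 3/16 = (n/4 + 1)*(n - 1)*(n - 3/4)*(n - 1/4)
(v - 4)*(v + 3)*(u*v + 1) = u*v^3 - u*v^2 - 12*u*v + v^2 - v - 12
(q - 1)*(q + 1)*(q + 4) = q^3 + 4*q^2 - q - 4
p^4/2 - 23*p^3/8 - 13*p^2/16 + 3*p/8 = p*(p/2 + 1/4)*(p - 6)*(p - 1/4)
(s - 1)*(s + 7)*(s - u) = s^3 - s^2*u + 6*s^2 - 6*s*u - 7*s + 7*u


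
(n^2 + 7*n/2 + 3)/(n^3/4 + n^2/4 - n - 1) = 2*(2*n + 3)/(n^2 - n - 2)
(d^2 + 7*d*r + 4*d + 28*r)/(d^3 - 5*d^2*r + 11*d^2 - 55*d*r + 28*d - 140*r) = (-d - 7*r)/(-d^2 + 5*d*r - 7*d + 35*r)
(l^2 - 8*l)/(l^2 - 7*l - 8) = l/(l + 1)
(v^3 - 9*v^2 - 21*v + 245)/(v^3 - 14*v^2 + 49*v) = (v + 5)/v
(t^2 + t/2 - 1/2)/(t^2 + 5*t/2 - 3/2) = (t + 1)/(t + 3)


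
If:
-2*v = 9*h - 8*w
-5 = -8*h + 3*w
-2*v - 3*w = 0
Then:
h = 55/61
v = -135/122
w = 45/61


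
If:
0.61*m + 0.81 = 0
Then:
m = -1.33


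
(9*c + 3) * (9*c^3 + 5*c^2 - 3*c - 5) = 81*c^4 + 72*c^3 - 12*c^2 - 54*c - 15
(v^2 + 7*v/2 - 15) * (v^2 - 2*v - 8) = v^4 + 3*v^3/2 - 30*v^2 + 2*v + 120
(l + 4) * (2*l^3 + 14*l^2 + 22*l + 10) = 2*l^4 + 22*l^3 + 78*l^2 + 98*l + 40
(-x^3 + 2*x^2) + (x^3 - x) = 2*x^2 - x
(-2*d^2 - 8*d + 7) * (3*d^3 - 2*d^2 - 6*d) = -6*d^5 - 20*d^4 + 49*d^3 + 34*d^2 - 42*d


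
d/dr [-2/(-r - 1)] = -2/(r + 1)^2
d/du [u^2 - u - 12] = 2*u - 1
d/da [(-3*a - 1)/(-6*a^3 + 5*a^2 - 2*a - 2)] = (-36*a^3 - 3*a^2 + 10*a + 4)/(36*a^6 - 60*a^5 + 49*a^4 + 4*a^3 - 16*a^2 + 8*a + 4)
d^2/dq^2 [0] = 0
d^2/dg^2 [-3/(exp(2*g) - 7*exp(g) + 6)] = 3*(-2*(2*exp(g) - 7)^2*exp(g) + (4*exp(g) - 7)*(exp(2*g) - 7*exp(g) + 6))*exp(g)/(exp(2*g) - 7*exp(g) + 6)^3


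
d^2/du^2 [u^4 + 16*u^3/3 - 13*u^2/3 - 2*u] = 12*u^2 + 32*u - 26/3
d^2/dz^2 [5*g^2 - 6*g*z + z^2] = 2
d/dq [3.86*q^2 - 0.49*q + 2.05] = 7.72*q - 0.49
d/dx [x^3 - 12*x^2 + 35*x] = 3*x^2 - 24*x + 35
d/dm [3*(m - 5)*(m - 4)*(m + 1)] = 9*m^2 - 48*m + 33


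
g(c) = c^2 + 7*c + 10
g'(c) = 2*c + 7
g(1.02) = 18.18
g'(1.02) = 9.04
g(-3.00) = -2.00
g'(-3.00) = 1.00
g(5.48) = 78.39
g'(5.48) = 17.96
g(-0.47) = 6.93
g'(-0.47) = 6.06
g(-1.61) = 1.32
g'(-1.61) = 3.78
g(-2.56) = -1.37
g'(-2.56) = 1.88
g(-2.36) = -0.95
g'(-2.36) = 2.28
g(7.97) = 129.31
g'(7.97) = 22.94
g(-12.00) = 70.00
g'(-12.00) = -17.00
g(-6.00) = 4.00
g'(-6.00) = -5.00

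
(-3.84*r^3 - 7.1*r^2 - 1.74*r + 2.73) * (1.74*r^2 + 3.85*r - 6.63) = -6.6816*r^5 - 27.138*r^4 - 4.9034*r^3 + 45.1242*r^2 + 22.0467*r - 18.0999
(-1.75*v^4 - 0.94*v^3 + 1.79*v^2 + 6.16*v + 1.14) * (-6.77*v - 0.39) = 11.8475*v^5 + 7.0463*v^4 - 11.7517*v^3 - 42.4013*v^2 - 10.1202*v - 0.4446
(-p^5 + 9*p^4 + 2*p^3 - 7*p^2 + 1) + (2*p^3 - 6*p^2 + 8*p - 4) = -p^5 + 9*p^4 + 4*p^3 - 13*p^2 + 8*p - 3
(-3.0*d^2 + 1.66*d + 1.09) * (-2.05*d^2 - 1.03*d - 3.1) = 6.15*d^4 - 0.313*d^3 + 5.3557*d^2 - 6.2687*d - 3.379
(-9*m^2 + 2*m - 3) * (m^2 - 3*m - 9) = -9*m^4 + 29*m^3 + 72*m^2 - 9*m + 27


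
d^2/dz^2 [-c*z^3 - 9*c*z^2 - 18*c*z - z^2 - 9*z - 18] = -6*c*z - 18*c - 2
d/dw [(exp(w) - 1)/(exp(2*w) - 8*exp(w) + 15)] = (2*(1 - exp(w))*(exp(w) - 4) + exp(2*w) - 8*exp(w) + 15)*exp(w)/(exp(2*w) - 8*exp(w) + 15)^2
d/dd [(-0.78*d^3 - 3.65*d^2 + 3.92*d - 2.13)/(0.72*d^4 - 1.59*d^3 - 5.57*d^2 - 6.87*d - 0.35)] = (0.5616*d^6 + 5.256*d^5 - 9.92610000000001*d^4 + 29.3172*d^3 + 37.5688*d^2 - 21.1732*d - 16.0051)/(0.5184*d^8 - 2.2896*d^7 - 5.4927*d^6 + 7.8198*d^5 + 52.3675*d^4 + 77.6448*d^3 + 51.0959*d^2 + 4.809*d + 0.1225)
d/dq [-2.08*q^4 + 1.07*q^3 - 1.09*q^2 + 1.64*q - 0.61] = -8.32*q^3 + 3.21*q^2 - 2.18*q + 1.64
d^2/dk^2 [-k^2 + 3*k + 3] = -2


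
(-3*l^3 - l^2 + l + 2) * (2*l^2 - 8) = -6*l^5 - 2*l^4 + 26*l^3 + 12*l^2 - 8*l - 16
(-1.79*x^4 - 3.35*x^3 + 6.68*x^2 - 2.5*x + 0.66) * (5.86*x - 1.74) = -10.4894*x^5 - 16.5164*x^4 + 44.9738*x^3 - 26.2732*x^2 + 8.2176*x - 1.1484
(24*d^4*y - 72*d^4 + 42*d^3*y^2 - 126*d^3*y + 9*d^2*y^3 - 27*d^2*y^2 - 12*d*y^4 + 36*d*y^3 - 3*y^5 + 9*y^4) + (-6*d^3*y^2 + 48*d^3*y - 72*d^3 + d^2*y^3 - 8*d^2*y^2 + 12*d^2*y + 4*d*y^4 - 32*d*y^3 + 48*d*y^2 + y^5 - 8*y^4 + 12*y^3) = 24*d^4*y - 72*d^4 + 36*d^3*y^2 - 78*d^3*y - 72*d^3 + 10*d^2*y^3 - 35*d^2*y^2 + 12*d^2*y - 8*d*y^4 + 4*d*y^3 + 48*d*y^2 - 2*y^5 + y^4 + 12*y^3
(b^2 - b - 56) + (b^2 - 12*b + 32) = 2*b^2 - 13*b - 24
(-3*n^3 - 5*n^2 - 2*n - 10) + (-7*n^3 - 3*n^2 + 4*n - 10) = -10*n^3 - 8*n^2 + 2*n - 20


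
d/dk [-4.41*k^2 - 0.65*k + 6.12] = -8.82*k - 0.65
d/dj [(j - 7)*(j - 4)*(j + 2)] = 3*j^2 - 18*j + 6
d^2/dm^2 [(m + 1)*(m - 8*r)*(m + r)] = 6*m - 14*r + 2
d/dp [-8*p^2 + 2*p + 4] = 2 - 16*p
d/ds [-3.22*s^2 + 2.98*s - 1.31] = 2.98 - 6.44*s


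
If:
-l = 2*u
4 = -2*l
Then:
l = -2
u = 1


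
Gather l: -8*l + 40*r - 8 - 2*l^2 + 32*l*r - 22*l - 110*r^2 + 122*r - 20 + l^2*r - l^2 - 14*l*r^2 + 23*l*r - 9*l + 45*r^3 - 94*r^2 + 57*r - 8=l^2*(r - 3) + l*(-14*r^2 + 55*r - 39) + 45*r^3 - 204*r^2 + 219*r - 36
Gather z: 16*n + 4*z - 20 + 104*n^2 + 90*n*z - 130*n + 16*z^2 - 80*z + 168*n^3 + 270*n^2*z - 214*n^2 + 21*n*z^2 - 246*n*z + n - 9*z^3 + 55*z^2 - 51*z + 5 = 168*n^3 - 110*n^2 - 113*n - 9*z^3 + z^2*(21*n + 71) + z*(270*n^2 - 156*n - 127) - 15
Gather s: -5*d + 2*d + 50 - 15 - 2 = 33 - 3*d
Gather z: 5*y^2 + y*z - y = 5*y^2 + y*z - y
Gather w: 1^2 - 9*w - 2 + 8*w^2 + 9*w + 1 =8*w^2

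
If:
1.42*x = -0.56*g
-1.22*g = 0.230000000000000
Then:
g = -0.19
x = 0.07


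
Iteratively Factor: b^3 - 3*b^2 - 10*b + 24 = (b - 4)*(b^2 + b - 6) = (b - 4)*(b + 3)*(b - 2)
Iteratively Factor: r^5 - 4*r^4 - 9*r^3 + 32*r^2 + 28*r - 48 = (r + 2)*(r^4 - 6*r^3 + 3*r^2 + 26*r - 24) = (r + 2)^2*(r^3 - 8*r^2 + 19*r - 12) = (r - 4)*(r + 2)^2*(r^2 - 4*r + 3) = (r - 4)*(r - 1)*(r + 2)^2*(r - 3)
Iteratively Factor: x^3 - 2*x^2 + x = (x)*(x^2 - 2*x + 1) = x*(x - 1)*(x - 1)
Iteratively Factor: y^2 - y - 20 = (y - 5)*(y + 4)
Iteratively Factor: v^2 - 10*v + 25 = (v - 5)*(v - 5)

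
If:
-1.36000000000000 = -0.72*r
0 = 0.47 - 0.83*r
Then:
No Solution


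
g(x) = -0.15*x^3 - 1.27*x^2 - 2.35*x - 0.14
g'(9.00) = -61.66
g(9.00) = -233.51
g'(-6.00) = -3.31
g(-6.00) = 0.64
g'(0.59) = -4.01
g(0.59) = -2.00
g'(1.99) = -9.19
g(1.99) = -11.03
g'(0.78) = -4.60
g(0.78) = -2.82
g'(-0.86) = -0.50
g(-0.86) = 1.04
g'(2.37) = -10.90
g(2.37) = -14.84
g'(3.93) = -19.28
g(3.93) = -38.10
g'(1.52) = -7.25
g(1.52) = -7.17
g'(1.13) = -5.79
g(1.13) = -4.63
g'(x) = -0.45*x^2 - 2.54*x - 2.35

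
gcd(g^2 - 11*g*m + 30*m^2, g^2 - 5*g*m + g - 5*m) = g - 5*m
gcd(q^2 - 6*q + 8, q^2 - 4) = q - 2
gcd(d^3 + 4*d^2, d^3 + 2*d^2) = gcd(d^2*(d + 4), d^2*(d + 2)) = d^2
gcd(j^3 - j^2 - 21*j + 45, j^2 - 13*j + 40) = 1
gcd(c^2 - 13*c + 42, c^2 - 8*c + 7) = c - 7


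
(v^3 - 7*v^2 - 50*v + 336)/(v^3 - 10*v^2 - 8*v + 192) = (v + 7)/(v + 4)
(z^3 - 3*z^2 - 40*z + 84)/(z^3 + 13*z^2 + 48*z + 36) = (z^2 - 9*z + 14)/(z^2 + 7*z + 6)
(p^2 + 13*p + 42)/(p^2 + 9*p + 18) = (p + 7)/(p + 3)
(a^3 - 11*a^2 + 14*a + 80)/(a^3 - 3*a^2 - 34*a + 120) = (a^2 - 6*a - 16)/(a^2 + 2*a - 24)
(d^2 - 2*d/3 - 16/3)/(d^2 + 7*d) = (3*d^2 - 2*d - 16)/(3*d*(d + 7))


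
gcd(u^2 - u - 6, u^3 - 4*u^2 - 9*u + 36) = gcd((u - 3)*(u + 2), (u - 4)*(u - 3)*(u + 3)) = u - 3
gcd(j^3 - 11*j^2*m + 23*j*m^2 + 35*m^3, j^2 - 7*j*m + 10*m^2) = j - 5*m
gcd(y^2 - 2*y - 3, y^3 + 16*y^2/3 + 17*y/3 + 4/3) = y + 1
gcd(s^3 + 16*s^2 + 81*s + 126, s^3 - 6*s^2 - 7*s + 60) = s + 3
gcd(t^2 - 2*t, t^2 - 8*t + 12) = t - 2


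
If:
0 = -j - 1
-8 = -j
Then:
No Solution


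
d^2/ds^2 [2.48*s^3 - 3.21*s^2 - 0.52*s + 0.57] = 14.88*s - 6.42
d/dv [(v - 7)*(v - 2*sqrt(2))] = 2*v - 7 - 2*sqrt(2)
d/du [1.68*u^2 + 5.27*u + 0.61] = 3.36*u + 5.27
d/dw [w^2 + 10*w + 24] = 2*w + 10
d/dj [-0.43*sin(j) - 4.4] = -0.43*cos(j)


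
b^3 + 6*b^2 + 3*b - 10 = (b - 1)*(b + 2)*(b + 5)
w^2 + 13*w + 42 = (w + 6)*(w + 7)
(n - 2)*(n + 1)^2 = n^3 - 3*n - 2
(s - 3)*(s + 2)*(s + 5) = s^3 + 4*s^2 - 11*s - 30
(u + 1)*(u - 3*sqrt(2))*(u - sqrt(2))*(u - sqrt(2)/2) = u^4 - 9*sqrt(2)*u^3/2 + u^3 - 9*sqrt(2)*u^2/2 + 10*u^2 - 3*sqrt(2)*u + 10*u - 3*sqrt(2)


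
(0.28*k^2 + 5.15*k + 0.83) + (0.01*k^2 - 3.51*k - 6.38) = 0.29*k^2 + 1.64*k - 5.55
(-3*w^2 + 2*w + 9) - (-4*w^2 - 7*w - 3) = w^2 + 9*w + 12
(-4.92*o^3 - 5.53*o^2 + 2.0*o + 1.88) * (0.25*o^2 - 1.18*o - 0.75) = -1.23*o^5 + 4.4231*o^4 + 10.7154*o^3 + 2.2575*o^2 - 3.7184*o - 1.41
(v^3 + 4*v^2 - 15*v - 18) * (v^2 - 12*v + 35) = v^5 - 8*v^4 - 28*v^3 + 302*v^2 - 309*v - 630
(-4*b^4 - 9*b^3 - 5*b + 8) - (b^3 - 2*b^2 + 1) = -4*b^4 - 10*b^3 + 2*b^2 - 5*b + 7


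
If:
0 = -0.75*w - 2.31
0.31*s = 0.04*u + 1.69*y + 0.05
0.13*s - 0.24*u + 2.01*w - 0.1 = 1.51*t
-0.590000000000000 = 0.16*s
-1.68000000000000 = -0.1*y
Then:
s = -3.69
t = 113.07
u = -739.63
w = -3.08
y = 16.80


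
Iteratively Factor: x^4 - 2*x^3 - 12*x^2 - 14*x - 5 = (x - 5)*(x^3 + 3*x^2 + 3*x + 1) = (x - 5)*(x + 1)*(x^2 + 2*x + 1) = (x - 5)*(x + 1)^2*(x + 1)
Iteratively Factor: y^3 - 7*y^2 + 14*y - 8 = (y - 4)*(y^2 - 3*y + 2) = (y - 4)*(y - 2)*(y - 1)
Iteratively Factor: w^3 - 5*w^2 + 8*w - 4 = (w - 2)*(w^2 - 3*w + 2) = (w - 2)*(w - 1)*(w - 2)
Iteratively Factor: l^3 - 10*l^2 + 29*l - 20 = (l - 5)*(l^2 - 5*l + 4) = (l - 5)*(l - 1)*(l - 4)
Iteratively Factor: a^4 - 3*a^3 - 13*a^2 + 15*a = (a - 1)*(a^3 - 2*a^2 - 15*a) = (a - 1)*(a + 3)*(a^2 - 5*a) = (a - 5)*(a - 1)*(a + 3)*(a)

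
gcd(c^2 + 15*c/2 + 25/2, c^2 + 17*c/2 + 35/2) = c + 5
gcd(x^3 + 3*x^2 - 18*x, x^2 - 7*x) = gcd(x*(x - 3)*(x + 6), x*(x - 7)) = x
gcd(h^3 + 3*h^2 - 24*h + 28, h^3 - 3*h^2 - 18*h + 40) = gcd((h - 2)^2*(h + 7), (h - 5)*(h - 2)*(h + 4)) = h - 2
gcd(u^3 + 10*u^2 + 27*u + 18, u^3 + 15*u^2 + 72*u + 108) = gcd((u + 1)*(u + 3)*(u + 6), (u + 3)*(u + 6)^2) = u^2 + 9*u + 18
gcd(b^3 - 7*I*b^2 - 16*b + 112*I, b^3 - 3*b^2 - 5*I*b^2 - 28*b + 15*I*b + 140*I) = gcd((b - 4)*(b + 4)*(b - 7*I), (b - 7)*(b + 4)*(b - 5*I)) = b + 4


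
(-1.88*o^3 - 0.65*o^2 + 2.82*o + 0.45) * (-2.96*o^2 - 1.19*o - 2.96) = 5.5648*o^5 + 4.1612*o^4 - 2.0089*o^3 - 2.7638*o^2 - 8.8827*o - 1.332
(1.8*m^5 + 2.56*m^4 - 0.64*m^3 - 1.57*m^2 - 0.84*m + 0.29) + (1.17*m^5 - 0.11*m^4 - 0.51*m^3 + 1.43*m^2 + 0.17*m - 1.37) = 2.97*m^5 + 2.45*m^4 - 1.15*m^3 - 0.14*m^2 - 0.67*m - 1.08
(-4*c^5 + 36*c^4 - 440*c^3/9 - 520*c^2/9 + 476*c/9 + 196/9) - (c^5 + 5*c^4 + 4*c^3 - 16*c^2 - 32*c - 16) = -5*c^5 + 31*c^4 - 476*c^3/9 - 376*c^2/9 + 764*c/9 + 340/9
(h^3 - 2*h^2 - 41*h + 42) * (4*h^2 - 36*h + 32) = 4*h^5 - 44*h^4 - 60*h^3 + 1580*h^2 - 2824*h + 1344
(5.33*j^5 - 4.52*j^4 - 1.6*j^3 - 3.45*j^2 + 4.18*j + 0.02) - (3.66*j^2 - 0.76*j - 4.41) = 5.33*j^5 - 4.52*j^4 - 1.6*j^3 - 7.11*j^2 + 4.94*j + 4.43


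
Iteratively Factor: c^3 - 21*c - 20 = (c + 4)*(c^2 - 4*c - 5) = (c - 5)*(c + 4)*(c + 1)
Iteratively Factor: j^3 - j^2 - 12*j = (j + 3)*(j^2 - 4*j) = j*(j + 3)*(j - 4)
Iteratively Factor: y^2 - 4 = (y + 2)*(y - 2)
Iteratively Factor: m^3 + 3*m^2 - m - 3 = (m + 3)*(m^2 - 1) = (m + 1)*(m + 3)*(m - 1)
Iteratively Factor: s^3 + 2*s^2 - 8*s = (s + 4)*(s^2 - 2*s) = (s - 2)*(s + 4)*(s)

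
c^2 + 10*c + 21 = (c + 3)*(c + 7)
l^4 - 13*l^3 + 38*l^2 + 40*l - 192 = (l - 8)*(l - 4)*(l - 3)*(l + 2)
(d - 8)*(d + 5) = d^2 - 3*d - 40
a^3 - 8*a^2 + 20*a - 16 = (a - 4)*(a - 2)^2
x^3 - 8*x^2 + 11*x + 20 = (x - 5)*(x - 4)*(x + 1)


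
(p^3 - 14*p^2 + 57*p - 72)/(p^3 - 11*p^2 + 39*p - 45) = (p - 8)/(p - 5)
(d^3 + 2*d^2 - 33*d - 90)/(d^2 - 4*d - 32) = (-d^3 - 2*d^2 + 33*d + 90)/(-d^2 + 4*d + 32)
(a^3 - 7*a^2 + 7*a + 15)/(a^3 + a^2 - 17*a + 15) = (a^2 - 4*a - 5)/(a^2 + 4*a - 5)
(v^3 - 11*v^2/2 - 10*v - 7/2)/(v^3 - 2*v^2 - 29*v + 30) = (2*v^3 - 11*v^2 - 20*v - 7)/(2*(v^3 - 2*v^2 - 29*v + 30))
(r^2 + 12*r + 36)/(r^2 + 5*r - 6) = (r + 6)/(r - 1)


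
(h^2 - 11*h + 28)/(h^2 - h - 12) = (h - 7)/(h + 3)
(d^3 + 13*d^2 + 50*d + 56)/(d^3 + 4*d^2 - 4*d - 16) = (d + 7)/(d - 2)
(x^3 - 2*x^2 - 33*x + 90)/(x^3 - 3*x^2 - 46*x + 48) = (x^2 - 8*x + 15)/(x^2 - 9*x + 8)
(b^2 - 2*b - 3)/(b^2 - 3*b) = (b + 1)/b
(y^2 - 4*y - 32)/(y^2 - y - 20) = (y - 8)/(y - 5)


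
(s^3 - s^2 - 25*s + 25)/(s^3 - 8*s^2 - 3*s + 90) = (s^2 + 4*s - 5)/(s^2 - 3*s - 18)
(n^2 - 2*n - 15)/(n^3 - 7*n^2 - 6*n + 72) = (n - 5)/(n^2 - 10*n + 24)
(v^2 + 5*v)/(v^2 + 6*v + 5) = v/(v + 1)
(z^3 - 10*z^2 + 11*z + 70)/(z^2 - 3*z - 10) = z - 7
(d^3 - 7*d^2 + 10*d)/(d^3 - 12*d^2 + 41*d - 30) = d*(d - 2)/(d^2 - 7*d + 6)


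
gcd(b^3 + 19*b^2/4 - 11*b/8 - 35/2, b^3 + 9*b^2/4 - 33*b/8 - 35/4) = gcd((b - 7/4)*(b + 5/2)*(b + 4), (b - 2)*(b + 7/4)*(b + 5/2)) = b + 5/2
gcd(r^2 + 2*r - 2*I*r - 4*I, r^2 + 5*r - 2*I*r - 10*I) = r - 2*I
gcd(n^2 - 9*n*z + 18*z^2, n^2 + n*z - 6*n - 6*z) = 1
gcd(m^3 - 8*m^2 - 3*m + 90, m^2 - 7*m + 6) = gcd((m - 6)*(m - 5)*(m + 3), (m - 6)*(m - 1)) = m - 6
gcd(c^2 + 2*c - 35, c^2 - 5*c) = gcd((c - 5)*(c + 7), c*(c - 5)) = c - 5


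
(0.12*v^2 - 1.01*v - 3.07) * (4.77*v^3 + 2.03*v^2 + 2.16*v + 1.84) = 0.5724*v^5 - 4.5741*v^4 - 16.435*v^3 - 8.1929*v^2 - 8.4896*v - 5.6488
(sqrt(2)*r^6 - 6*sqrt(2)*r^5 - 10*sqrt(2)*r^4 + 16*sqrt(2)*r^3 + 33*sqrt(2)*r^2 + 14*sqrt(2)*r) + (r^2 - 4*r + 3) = sqrt(2)*r^6 - 6*sqrt(2)*r^5 - 10*sqrt(2)*r^4 + 16*sqrt(2)*r^3 + r^2 + 33*sqrt(2)*r^2 - 4*r + 14*sqrt(2)*r + 3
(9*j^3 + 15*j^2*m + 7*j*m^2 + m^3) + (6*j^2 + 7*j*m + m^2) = 9*j^3 + 15*j^2*m + 6*j^2 + 7*j*m^2 + 7*j*m + m^3 + m^2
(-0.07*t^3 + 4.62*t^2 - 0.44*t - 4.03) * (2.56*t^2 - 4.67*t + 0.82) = -0.1792*t^5 + 12.1541*t^4 - 22.7592*t^3 - 4.4736*t^2 + 18.4593*t - 3.3046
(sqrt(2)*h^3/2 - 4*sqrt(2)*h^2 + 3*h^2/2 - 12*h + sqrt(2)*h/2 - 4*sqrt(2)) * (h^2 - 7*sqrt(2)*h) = sqrt(2)*h^5/2 - 4*sqrt(2)*h^4 - 11*h^4/2 - 10*sqrt(2)*h^3 + 44*h^3 - 7*h^2 + 80*sqrt(2)*h^2 + 56*h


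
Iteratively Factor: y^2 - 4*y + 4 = (y - 2)*(y - 2)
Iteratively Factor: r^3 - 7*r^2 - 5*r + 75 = (r - 5)*(r^2 - 2*r - 15) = (r - 5)*(r + 3)*(r - 5)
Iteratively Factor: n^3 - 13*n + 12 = (n + 4)*(n^2 - 4*n + 3) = (n - 1)*(n + 4)*(n - 3)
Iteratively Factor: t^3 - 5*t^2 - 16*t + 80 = (t - 5)*(t^2 - 16) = (t - 5)*(t - 4)*(t + 4)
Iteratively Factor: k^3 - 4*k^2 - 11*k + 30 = (k + 3)*(k^2 - 7*k + 10) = (k - 5)*(k + 3)*(k - 2)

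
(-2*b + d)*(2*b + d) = -4*b^2 + d^2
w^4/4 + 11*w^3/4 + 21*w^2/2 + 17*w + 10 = (w/2 + 1)^2*(w + 2)*(w + 5)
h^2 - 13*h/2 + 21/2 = (h - 7/2)*(h - 3)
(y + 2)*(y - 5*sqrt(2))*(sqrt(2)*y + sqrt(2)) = sqrt(2)*y^3 - 10*y^2 + 3*sqrt(2)*y^2 - 30*y + 2*sqrt(2)*y - 20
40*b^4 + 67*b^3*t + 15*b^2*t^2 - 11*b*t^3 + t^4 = (-8*b + t)*(-5*b + t)*(b + t)^2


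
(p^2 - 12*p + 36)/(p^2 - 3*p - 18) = (p - 6)/(p + 3)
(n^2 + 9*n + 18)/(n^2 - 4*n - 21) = (n + 6)/(n - 7)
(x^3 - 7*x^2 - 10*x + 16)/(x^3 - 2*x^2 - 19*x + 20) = (x^2 - 6*x - 16)/(x^2 - x - 20)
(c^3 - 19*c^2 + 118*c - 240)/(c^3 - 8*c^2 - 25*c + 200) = (c - 6)/(c + 5)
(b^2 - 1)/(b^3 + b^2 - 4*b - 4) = (b - 1)/(b^2 - 4)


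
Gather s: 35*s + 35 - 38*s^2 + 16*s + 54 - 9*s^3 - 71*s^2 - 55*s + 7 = -9*s^3 - 109*s^2 - 4*s + 96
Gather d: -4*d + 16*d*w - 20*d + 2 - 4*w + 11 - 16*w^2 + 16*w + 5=d*(16*w - 24) - 16*w^2 + 12*w + 18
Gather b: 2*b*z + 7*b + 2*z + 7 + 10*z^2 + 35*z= b*(2*z + 7) + 10*z^2 + 37*z + 7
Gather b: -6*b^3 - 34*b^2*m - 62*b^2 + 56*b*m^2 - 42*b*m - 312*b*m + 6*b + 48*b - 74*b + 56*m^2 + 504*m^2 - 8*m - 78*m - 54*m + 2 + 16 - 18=-6*b^3 + b^2*(-34*m - 62) + b*(56*m^2 - 354*m - 20) + 560*m^2 - 140*m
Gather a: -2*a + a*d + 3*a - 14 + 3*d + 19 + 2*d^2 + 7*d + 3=a*(d + 1) + 2*d^2 + 10*d + 8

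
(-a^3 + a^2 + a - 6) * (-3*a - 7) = 3*a^4 + 4*a^3 - 10*a^2 + 11*a + 42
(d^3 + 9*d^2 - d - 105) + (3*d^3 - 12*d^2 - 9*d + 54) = 4*d^3 - 3*d^2 - 10*d - 51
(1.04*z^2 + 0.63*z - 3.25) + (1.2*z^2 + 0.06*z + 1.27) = 2.24*z^2 + 0.69*z - 1.98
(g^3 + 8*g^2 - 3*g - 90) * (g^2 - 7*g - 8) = g^5 + g^4 - 67*g^3 - 133*g^2 + 654*g + 720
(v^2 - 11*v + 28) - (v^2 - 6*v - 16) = 44 - 5*v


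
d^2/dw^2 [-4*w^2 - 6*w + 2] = -8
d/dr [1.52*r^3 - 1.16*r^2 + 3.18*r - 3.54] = 4.56*r^2 - 2.32*r + 3.18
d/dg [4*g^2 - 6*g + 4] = 8*g - 6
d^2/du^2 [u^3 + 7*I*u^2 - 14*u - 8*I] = 6*u + 14*I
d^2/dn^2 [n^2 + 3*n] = 2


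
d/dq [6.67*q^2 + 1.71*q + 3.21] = 13.34*q + 1.71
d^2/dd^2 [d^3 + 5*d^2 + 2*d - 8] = 6*d + 10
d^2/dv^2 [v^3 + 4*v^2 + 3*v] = 6*v + 8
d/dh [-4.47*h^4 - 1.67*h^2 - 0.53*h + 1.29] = -17.88*h^3 - 3.34*h - 0.53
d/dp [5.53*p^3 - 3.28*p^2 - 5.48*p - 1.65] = 16.59*p^2 - 6.56*p - 5.48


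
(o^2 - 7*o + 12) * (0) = 0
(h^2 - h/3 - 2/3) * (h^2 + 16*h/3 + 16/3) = h^4 + 5*h^3 + 26*h^2/9 - 16*h/3 - 32/9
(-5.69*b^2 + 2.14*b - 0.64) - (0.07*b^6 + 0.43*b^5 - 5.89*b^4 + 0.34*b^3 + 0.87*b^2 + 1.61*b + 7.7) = -0.07*b^6 - 0.43*b^5 + 5.89*b^4 - 0.34*b^3 - 6.56*b^2 + 0.53*b - 8.34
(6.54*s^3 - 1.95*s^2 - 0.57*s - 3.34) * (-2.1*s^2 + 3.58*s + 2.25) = -13.734*s^5 + 27.5082*s^4 + 8.931*s^3 + 0.5859*s^2 - 13.2397*s - 7.515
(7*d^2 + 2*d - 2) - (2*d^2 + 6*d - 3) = 5*d^2 - 4*d + 1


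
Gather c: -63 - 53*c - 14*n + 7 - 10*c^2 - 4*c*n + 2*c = -10*c^2 + c*(-4*n - 51) - 14*n - 56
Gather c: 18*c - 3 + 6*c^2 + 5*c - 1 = 6*c^2 + 23*c - 4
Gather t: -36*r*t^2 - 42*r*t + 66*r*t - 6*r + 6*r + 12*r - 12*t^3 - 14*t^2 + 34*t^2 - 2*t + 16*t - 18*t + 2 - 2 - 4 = 12*r - 12*t^3 + t^2*(20 - 36*r) + t*(24*r - 4) - 4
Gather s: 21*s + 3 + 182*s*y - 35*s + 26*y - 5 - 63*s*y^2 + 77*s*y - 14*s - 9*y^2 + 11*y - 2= s*(-63*y^2 + 259*y - 28) - 9*y^2 + 37*y - 4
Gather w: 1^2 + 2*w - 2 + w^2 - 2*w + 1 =w^2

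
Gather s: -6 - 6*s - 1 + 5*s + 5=-s - 2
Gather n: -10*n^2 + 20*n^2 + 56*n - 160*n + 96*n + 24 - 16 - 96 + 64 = 10*n^2 - 8*n - 24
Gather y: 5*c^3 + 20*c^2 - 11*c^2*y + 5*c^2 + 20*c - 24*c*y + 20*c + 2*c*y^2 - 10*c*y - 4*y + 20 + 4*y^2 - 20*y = 5*c^3 + 25*c^2 + 40*c + y^2*(2*c + 4) + y*(-11*c^2 - 34*c - 24) + 20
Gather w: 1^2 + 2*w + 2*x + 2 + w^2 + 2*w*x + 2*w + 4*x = w^2 + w*(2*x + 4) + 6*x + 3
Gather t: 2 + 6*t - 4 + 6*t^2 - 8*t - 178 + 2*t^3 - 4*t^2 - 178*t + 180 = 2*t^3 + 2*t^2 - 180*t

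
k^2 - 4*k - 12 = (k - 6)*(k + 2)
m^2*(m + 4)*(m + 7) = m^4 + 11*m^3 + 28*m^2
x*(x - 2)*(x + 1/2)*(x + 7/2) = x^4 + 2*x^3 - 25*x^2/4 - 7*x/2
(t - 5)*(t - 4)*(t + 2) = t^3 - 7*t^2 + 2*t + 40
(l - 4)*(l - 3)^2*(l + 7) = l^4 - 3*l^3 - 37*l^2 + 195*l - 252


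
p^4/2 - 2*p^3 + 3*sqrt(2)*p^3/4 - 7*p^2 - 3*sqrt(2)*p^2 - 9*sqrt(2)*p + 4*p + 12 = (p/2 + sqrt(2))*(p - 6)*(p + 2)*(p - sqrt(2)/2)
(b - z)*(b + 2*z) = b^2 + b*z - 2*z^2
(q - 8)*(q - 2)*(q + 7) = q^3 - 3*q^2 - 54*q + 112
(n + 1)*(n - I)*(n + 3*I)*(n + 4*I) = n^4 + n^3 + 6*I*n^3 - 5*n^2 + 6*I*n^2 - 5*n + 12*I*n + 12*I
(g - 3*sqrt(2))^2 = g^2 - 6*sqrt(2)*g + 18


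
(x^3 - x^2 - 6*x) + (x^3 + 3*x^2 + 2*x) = 2*x^3 + 2*x^2 - 4*x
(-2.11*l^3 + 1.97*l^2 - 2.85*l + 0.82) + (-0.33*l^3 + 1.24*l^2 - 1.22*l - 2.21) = -2.44*l^3 + 3.21*l^2 - 4.07*l - 1.39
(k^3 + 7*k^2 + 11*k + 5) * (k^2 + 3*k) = k^5 + 10*k^4 + 32*k^3 + 38*k^2 + 15*k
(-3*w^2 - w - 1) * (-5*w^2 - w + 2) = 15*w^4 + 8*w^3 - w - 2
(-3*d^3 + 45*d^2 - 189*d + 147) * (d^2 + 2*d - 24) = -3*d^5 + 39*d^4 - 27*d^3 - 1311*d^2 + 4830*d - 3528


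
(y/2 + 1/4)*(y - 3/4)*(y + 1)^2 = y^4/2 + 7*y^3/8 + y^2/16 - y/2 - 3/16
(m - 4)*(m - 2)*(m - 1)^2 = m^4 - 8*m^3 + 21*m^2 - 22*m + 8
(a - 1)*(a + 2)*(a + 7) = a^3 + 8*a^2 + 5*a - 14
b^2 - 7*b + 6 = (b - 6)*(b - 1)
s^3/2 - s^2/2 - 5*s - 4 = (s/2 + 1/2)*(s - 4)*(s + 2)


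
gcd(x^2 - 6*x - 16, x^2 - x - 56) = x - 8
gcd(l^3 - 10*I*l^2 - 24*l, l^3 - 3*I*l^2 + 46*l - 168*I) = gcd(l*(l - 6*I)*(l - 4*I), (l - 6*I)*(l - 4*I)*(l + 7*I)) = l^2 - 10*I*l - 24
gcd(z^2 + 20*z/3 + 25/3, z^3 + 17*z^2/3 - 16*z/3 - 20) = z + 5/3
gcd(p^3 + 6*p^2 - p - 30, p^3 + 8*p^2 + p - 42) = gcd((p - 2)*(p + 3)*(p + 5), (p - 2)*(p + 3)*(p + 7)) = p^2 + p - 6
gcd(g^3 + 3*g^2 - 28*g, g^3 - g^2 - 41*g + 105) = g + 7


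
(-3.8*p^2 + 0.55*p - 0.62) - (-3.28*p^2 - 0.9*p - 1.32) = -0.52*p^2 + 1.45*p + 0.7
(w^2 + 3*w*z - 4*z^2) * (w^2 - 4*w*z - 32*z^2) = w^4 - w^3*z - 48*w^2*z^2 - 80*w*z^3 + 128*z^4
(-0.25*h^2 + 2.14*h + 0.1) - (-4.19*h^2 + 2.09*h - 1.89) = 3.94*h^2 + 0.0500000000000003*h + 1.99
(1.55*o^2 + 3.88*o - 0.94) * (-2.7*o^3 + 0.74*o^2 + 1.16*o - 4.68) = -4.185*o^5 - 9.329*o^4 + 7.2072*o^3 - 3.4488*o^2 - 19.2488*o + 4.3992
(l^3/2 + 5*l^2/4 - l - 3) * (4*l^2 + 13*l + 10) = 2*l^5 + 23*l^4/2 + 69*l^3/4 - 25*l^2/2 - 49*l - 30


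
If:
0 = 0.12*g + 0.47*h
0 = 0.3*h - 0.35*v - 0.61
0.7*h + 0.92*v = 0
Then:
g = -4.22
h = 1.08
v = -0.82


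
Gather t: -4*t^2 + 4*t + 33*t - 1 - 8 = -4*t^2 + 37*t - 9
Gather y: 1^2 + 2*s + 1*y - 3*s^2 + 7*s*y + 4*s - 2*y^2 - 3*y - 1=-3*s^2 + 6*s - 2*y^2 + y*(7*s - 2)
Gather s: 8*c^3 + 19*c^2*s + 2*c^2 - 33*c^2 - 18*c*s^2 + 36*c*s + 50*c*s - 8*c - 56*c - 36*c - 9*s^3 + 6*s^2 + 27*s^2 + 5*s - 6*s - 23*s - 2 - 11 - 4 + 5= 8*c^3 - 31*c^2 - 100*c - 9*s^3 + s^2*(33 - 18*c) + s*(19*c^2 + 86*c - 24) - 12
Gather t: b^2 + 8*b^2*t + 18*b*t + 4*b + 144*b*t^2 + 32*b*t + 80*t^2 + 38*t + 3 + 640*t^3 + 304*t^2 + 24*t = b^2 + 4*b + 640*t^3 + t^2*(144*b + 384) + t*(8*b^2 + 50*b + 62) + 3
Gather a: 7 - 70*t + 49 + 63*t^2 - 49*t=63*t^2 - 119*t + 56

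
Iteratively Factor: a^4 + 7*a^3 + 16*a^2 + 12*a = (a + 3)*(a^3 + 4*a^2 + 4*a) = (a + 2)*(a + 3)*(a^2 + 2*a) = (a + 2)^2*(a + 3)*(a)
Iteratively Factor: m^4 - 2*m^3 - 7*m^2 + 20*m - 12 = (m + 3)*(m^3 - 5*m^2 + 8*m - 4) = (m - 2)*(m + 3)*(m^2 - 3*m + 2) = (m - 2)*(m - 1)*(m + 3)*(m - 2)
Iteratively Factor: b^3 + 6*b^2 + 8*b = (b + 4)*(b^2 + 2*b) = (b + 2)*(b + 4)*(b)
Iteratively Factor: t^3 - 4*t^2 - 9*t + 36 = (t - 4)*(t^2 - 9) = (t - 4)*(t - 3)*(t + 3)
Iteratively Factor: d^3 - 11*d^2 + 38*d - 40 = (d - 2)*(d^2 - 9*d + 20) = (d - 4)*(d - 2)*(d - 5)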